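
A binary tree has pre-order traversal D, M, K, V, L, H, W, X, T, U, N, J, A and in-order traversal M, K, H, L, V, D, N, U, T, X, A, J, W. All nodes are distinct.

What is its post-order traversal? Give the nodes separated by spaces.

H L V K M N U T A J X W D

The first element of pre-order is the root; it splits in-order into left and right subtrees.
Root D: left subtree has 5 nodes {M, K, H, L, V}, right has 7 {N, U, T, X, A, J, W}.
  Root M: left subtree has 0 nodes { }, right has 4 {K, H, L, V}.
    Root K: left subtree has 0 nodes { }, right has 3 {H, L, V}.
      Root V: left subtree has 2 nodes {H, L}, right has 0 { }.
        Root L: left subtree has 1 node {H}, right has 0 { }.
  Root W: left subtree has 6 nodes {N, U, T, X, A, J}, right has 0 { }.
    Root X: left subtree has 3 nodes {N, U, T}, right has 2 {A, J}.
      Root T: left subtree has 2 nodes {N, U}, right has 0 { }.
        Root U: left subtree has 1 node {N}, right has 0 { }.
      Root J: left subtree has 1 node {A}, right has 0 { }.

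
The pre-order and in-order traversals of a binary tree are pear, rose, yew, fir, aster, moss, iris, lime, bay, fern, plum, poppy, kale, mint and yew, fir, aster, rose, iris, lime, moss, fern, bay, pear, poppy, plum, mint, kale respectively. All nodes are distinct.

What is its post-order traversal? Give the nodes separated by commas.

The first element of pre-order is the root; it splits in-order into left and right subtrees.
Root pear: left subtree has 9 nodes {yew, fir, aster, rose, iris, lime, moss, fern, bay}, right has 4 {poppy, plum, mint, kale}.
  Root rose: left subtree has 3 nodes {yew, fir, aster}, right has 5 {iris, lime, moss, fern, bay}.
    Root yew: left subtree has 0 nodes { }, right has 2 {fir, aster}.
      Root fir: left subtree has 0 nodes { }, right has 1 {aster}.
    Root moss: left subtree has 2 nodes {iris, lime}, right has 2 {fern, bay}.
      Root iris: left subtree has 0 nodes { }, right has 1 {lime}.
      Root bay: left subtree has 1 node {fern}, right has 0 { }.
  Root plum: left subtree has 1 node {poppy}, right has 2 {mint, kale}.
    Root kale: left subtree has 1 node {mint}, right has 0 { }.

aster, fir, yew, lime, iris, fern, bay, moss, rose, poppy, mint, kale, plum, pear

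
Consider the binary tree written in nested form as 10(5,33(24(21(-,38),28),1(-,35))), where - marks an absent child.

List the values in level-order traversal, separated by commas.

Level-order visits nodes level by level from the root, left to right within each level.
Level 0: 10
Level 1: 5, 33
Level 2: 24, 1
Level 3: 21, 28, 35
Level 4: 38

10, 5, 33, 24, 1, 21, 28, 35, 38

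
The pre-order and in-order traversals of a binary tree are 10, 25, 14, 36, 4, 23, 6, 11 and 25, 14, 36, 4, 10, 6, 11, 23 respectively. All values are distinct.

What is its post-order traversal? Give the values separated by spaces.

4 36 14 25 11 6 23 10

The first element of pre-order is the root; it splits in-order into left and right subtrees.
Root 10: left subtree has 4 nodes {25, 14, 36, 4}, right has 3 {6, 11, 23}.
  Root 25: left subtree has 0 nodes { }, right has 3 {14, 36, 4}.
    Root 14: left subtree has 0 nodes { }, right has 2 {36, 4}.
      Root 36: left subtree has 0 nodes { }, right has 1 {4}.
  Root 23: left subtree has 2 nodes {6, 11}, right has 0 { }.
    Root 6: left subtree has 0 nodes { }, right has 1 {11}.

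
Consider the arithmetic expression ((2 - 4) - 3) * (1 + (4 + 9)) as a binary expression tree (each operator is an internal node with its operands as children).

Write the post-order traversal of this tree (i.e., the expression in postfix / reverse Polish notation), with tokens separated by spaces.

Post-order on an expression tree gives postfix notation: for each operator, emit left operand, right operand, then the operator.

2 4 - 3 - 1 4 9 + + *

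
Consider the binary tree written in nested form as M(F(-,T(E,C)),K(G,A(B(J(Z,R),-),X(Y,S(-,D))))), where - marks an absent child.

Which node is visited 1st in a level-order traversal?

Level-order visits nodes level by level from the root, left to right within each level.
Level 0: M
Level 1: F, K
Level 2: T, G, A
Level 3: E, C, B, X
Level 4: J, Y, S
Level 5: Z, R, D
Full level-order sequence: M, F, K, T, G, A, E, C, B, X, J, Y, S, Z, R, D.

M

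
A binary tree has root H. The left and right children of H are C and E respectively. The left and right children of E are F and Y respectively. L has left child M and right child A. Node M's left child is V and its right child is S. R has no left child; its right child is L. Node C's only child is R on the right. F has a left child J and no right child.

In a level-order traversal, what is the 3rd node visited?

E

Level-order visits nodes level by level from the root, left to right within each level.
Level 0: H
Level 1: C, E
Level 2: R, F, Y
Level 3: L, J
Level 4: M, A
Level 5: V, S
Full level-order sequence: H, C, E, R, F, Y, L, J, M, A, V, S.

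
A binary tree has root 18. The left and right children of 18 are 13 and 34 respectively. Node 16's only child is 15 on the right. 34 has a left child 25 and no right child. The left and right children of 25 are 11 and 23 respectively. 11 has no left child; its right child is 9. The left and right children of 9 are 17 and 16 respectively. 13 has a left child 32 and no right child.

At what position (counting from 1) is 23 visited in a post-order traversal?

8

Post-order visits the left subtree, then the right subtree, then the node.
At 18: go left to 13.
  At 13: go left to 32.
    32 is a leaf — visit 32.
  At 13: no right child.
  Visit 13.
At 18: go right to 34.
  At 34: go left to 25.
    At 25: go left to 11.
      At 11: no left child.
      At 11: go right to 9.
        At 9: go left to 17.
          17 is a leaf — visit 17.
        At 9: go right to 16.
          At 16: no left child.
          At 16: go right to 15.
            15 is a leaf — visit 15.
          Visit 16.
        Visit 9.
      Visit 11.
    At 25: go right to 23.
      23 is a leaf — visit 23.
    Visit 25.
  At 34: no right child.
  Visit 34.
Visit 18.
Full post-order sequence: 32, 13, 17, 15, 16, 9, 11, 23, 25, 34, 18.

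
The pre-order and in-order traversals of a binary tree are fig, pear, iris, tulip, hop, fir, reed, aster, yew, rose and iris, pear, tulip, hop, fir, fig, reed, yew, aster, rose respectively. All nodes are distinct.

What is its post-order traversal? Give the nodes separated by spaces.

The first element of pre-order is the root; it splits in-order into left and right subtrees.
Root fig: left subtree has 5 nodes {iris, pear, tulip, hop, fir}, right has 4 {reed, yew, aster, rose}.
  Root pear: left subtree has 1 node {iris}, right has 3 {tulip, hop, fir}.
    Root tulip: left subtree has 0 nodes { }, right has 2 {hop, fir}.
      Root hop: left subtree has 0 nodes { }, right has 1 {fir}.
  Root reed: left subtree has 0 nodes { }, right has 3 {yew, aster, rose}.
    Root aster: left subtree has 1 node {yew}, right has 1 {rose}.

iris fir hop tulip pear yew rose aster reed fig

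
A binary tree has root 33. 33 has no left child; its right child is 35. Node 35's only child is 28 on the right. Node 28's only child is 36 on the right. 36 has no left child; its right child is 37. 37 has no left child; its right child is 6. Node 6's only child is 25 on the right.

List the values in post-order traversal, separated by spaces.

Post-order visits the left subtree, then the right subtree, then the node.
At 33: no left child.
At 33: go right to 35.
  At 35: no left child.
  At 35: go right to 28.
    At 28: no left child.
    At 28: go right to 36.
      At 36: no left child.
      At 36: go right to 37.
        At 37: no left child.
        At 37: go right to 6.
          At 6: no left child.
          At 6: go right to 25.
            25 is a leaf — visit 25.
          Visit 6.
        Visit 37.
      Visit 36.
    Visit 28.
  Visit 35.
Visit 33.

25 6 37 36 28 35 33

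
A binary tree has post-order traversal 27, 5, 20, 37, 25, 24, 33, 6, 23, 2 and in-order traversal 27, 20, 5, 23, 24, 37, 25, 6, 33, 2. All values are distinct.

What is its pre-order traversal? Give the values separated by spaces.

The last element of post-order is the root; it splits in-order into left and right subtrees.
Root 2: left subtree has 9 nodes {27, 20, 5, 23, 24, 37, 25, 6, 33}, right has 0 { }.
  Root 23: left subtree has 3 nodes {27, 20, 5}, right has 5 {24, 37, 25, 6, 33}.
    Root 20: left subtree has 1 node {27}, right has 1 {5}.
    Root 6: left subtree has 3 nodes {24, 37, 25}, right has 1 {33}.
      Root 24: left subtree has 0 nodes { }, right has 2 {37, 25}.
        Root 25: left subtree has 1 node {37}, right has 0 { }.

2 23 20 27 5 6 24 25 37 33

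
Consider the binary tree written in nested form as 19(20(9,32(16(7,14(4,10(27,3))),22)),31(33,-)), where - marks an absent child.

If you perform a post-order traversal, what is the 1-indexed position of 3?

5

Post-order visits the left subtree, then the right subtree, then the node.
At 19: go left to 20.
  At 20: go left to 9.
    9 is a leaf — visit 9.
  At 20: go right to 32.
    At 32: go left to 16.
      At 16: go left to 7.
        7 is a leaf — visit 7.
      At 16: go right to 14.
        At 14: go left to 4.
          4 is a leaf — visit 4.
        At 14: go right to 10.
          At 10: go left to 27.
            27 is a leaf — visit 27.
          At 10: go right to 3.
            3 is a leaf — visit 3.
          Visit 10.
        Visit 14.
      Visit 16.
    At 32: go right to 22.
      22 is a leaf — visit 22.
    Visit 32.
  Visit 20.
At 19: go right to 31.
  At 31: go left to 33.
    33 is a leaf — visit 33.
  At 31: no right child.
  Visit 31.
Visit 19.
Full post-order sequence: 9, 7, 4, 27, 3, 10, 14, 16, 22, 32, 20, 33, 31, 19.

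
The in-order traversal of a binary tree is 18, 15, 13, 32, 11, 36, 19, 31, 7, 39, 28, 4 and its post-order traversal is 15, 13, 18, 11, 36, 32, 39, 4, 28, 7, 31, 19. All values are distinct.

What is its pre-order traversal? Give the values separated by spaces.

The last element of post-order is the root; it splits in-order into left and right subtrees.
Root 19: left subtree has 6 nodes {18, 15, 13, 32, 11, 36}, right has 5 {31, 7, 39, 28, 4}.
  Root 32: left subtree has 3 nodes {18, 15, 13}, right has 2 {11, 36}.
    Root 18: left subtree has 0 nodes { }, right has 2 {15, 13}.
      Root 13: left subtree has 1 node {15}, right has 0 { }.
    Root 36: left subtree has 1 node {11}, right has 0 { }.
  Root 31: left subtree has 0 nodes { }, right has 4 {7, 39, 28, 4}.
    Root 7: left subtree has 0 nodes { }, right has 3 {39, 28, 4}.
      Root 28: left subtree has 1 node {39}, right has 1 {4}.

19 32 18 13 15 36 11 31 7 28 39 4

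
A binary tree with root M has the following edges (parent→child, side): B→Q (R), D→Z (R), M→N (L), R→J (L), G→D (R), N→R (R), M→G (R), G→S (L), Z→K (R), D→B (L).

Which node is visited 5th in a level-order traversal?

Level-order visits nodes level by level from the root, left to right within each level.
Level 0: M
Level 1: N, G
Level 2: R, S, D
Level 3: J, B, Z
Level 4: Q, K
Full level-order sequence: M, N, G, R, S, D, J, B, Z, Q, K.

S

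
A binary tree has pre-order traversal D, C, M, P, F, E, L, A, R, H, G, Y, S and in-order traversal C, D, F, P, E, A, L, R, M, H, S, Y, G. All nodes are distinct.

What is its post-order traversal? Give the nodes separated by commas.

C, F, A, R, L, E, P, S, Y, G, H, M, D

The first element of pre-order is the root; it splits in-order into left and right subtrees.
Root D: left subtree has 1 node {C}, right has 11 {F, P, E, A, L, R, M, H, S, Y, G}.
  Root M: left subtree has 6 nodes {F, P, E, A, L, R}, right has 4 {H, S, Y, G}.
    Root P: left subtree has 1 node {F}, right has 4 {E, A, L, R}.
      Root E: left subtree has 0 nodes { }, right has 3 {A, L, R}.
        Root L: left subtree has 1 node {A}, right has 1 {R}.
    Root H: left subtree has 0 nodes { }, right has 3 {S, Y, G}.
      Root G: left subtree has 2 nodes {S, Y}, right has 0 { }.
        Root Y: left subtree has 1 node {S}, right has 0 { }.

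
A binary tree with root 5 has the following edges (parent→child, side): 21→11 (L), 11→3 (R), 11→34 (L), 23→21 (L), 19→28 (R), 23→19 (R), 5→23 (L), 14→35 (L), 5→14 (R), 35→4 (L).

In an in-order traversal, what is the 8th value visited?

5

In-order visits the left subtree, then the node, then the right subtree.
At 5: go left to 23.
  At 23: go left to 21.
    At 21: go left to 11.
      At 11: go left to 34.
        34 is a leaf — visit 34.
      Visit 11.
      At 11: go right to 3.
        3 is a leaf — visit 3.
    Visit 21.
    At 21: no right child.
  Visit 23.
  At 23: go right to 19.
    At 19: no left child.
    Visit 19.
    At 19: go right to 28.
      28 is a leaf — visit 28.
Visit 5.
At 5: go right to 14.
  At 14: go left to 35.
    At 35: go left to 4.
      4 is a leaf — visit 4.
    Visit 35.
    At 35: no right child.
  Visit 14.
  At 14: no right child.
Full in-order sequence: 34, 11, 3, 21, 23, 19, 28, 5, 4, 35, 14.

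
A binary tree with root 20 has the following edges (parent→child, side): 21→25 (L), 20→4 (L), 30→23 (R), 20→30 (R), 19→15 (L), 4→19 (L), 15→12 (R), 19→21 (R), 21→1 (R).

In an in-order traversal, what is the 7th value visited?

4

In-order visits the left subtree, then the node, then the right subtree.
At 20: go left to 4.
  At 4: go left to 19.
    At 19: go left to 15.
      At 15: no left child.
      Visit 15.
      At 15: go right to 12.
        12 is a leaf — visit 12.
    Visit 19.
    At 19: go right to 21.
      At 21: go left to 25.
        25 is a leaf — visit 25.
      Visit 21.
      At 21: go right to 1.
        1 is a leaf — visit 1.
  Visit 4.
  At 4: no right child.
Visit 20.
At 20: go right to 30.
  At 30: no left child.
  Visit 30.
  At 30: go right to 23.
    23 is a leaf — visit 23.
Full in-order sequence: 15, 12, 19, 25, 21, 1, 4, 20, 30, 23.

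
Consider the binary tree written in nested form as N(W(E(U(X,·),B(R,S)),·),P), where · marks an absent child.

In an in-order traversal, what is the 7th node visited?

In-order visits the left subtree, then the node, then the right subtree.
At N: go left to W.
  At W: go left to E.
    At E: go left to U.
      At U: go left to X.
        X is a leaf — visit X.
      Visit U.
      At U: no right child.
    Visit E.
    At E: go right to B.
      At B: go left to R.
        R is a leaf — visit R.
      Visit B.
      At B: go right to S.
        S is a leaf — visit S.
  Visit W.
  At W: no right child.
Visit N.
At N: go right to P.
  P is a leaf — visit P.
Full in-order sequence: X, U, E, R, B, S, W, N, P.

W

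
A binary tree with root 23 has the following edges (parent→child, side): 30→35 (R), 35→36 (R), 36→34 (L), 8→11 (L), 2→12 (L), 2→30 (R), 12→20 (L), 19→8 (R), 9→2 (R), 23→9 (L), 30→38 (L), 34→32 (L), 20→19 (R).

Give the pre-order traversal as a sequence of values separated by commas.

23, 9, 2, 12, 20, 19, 8, 11, 30, 38, 35, 36, 34, 32

Pre-order visits the node, then its left subtree, then its right subtree.
Visit 23.
At 23: go left to 9.
  Visit 9.
  At 9: no left child.
  At 9: go right to 2.
    Visit 2.
    At 2: go left to 12.
      Visit 12.
      At 12: go left to 20.
        Visit 20.
        At 20: no left child.
        At 20: go right to 19.
          Visit 19.
          At 19: no left child.
          At 19: go right to 8.
            Visit 8.
            At 8: go left to 11.
              11 is a leaf — visit 11.
            At 8: no right child.
      At 12: no right child.
    At 2: go right to 30.
      Visit 30.
      At 30: go left to 38.
        38 is a leaf — visit 38.
      At 30: go right to 35.
        Visit 35.
        At 35: no left child.
        At 35: go right to 36.
          Visit 36.
          At 36: go left to 34.
            Visit 34.
            At 34: go left to 32.
              32 is a leaf — visit 32.
            At 34: no right child.
          At 36: no right child.
At 23: no right child.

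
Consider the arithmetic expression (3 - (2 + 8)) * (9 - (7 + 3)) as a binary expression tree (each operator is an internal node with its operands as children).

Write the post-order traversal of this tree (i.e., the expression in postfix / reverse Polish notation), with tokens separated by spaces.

Post-order on an expression tree gives postfix notation: for each operator, emit left operand, right operand, then the operator.

3 2 8 + - 9 7 3 + - *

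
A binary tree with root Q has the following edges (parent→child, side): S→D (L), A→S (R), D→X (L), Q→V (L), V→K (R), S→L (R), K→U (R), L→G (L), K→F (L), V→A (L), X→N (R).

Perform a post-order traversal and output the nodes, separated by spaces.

N X D G L S A F U K V Q

Post-order visits the left subtree, then the right subtree, then the node.
At Q: go left to V.
  At V: go left to A.
    At A: no left child.
    At A: go right to S.
      At S: go left to D.
        At D: go left to X.
          At X: no left child.
          At X: go right to N.
            N is a leaf — visit N.
          Visit X.
        At D: no right child.
        Visit D.
      At S: go right to L.
        At L: go left to G.
          G is a leaf — visit G.
        At L: no right child.
        Visit L.
      Visit S.
    Visit A.
  At V: go right to K.
    At K: go left to F.
      F is a leaf — visit F.
    At K: go right to U.
      U is a leaf — visit U.
    Visit K.
  Visit V.
At Q: no right child.
Visit Q.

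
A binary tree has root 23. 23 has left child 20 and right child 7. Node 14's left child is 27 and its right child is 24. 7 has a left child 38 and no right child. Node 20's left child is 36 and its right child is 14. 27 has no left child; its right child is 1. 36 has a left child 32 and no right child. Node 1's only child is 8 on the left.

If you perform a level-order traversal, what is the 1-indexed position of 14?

Level-order visits nodes level by level from the root, left to right within each level.
Level 0: 23
Level 1: 20, 7
Level 2: 36, 14, 38
Level 3: 32, 27, 24
Level 4: 1
Level 5: 8
Full level-order sequence: 23, 20, 7, 36, 14, 38, 32, 27, 24, 1, 8.

5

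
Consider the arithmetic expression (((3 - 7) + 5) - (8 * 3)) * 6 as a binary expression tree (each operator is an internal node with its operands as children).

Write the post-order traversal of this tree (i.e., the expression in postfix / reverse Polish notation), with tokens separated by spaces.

3 7 - 5 + 8 3 * - 6 *

Post-order on an expression tree gives postfix notation: for each operator, emit left operand, right operand, then the operator.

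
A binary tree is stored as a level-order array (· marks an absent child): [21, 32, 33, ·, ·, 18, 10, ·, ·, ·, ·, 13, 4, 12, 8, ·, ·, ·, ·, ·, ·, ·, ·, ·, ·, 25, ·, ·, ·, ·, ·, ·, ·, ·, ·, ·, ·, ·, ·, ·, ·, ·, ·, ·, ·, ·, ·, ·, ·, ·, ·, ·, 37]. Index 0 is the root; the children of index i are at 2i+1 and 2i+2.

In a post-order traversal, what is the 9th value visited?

10

Post-order visits the left subtree, then the right subtree, then the node.
At 21: go left to 32.
  32 is a leaf — visit 32.
At 21: go right to 33.
  At 33: go left to 18.
    At 18: go left to 13.
      13 is a leaf — visit 13.
    At 18: go right to 4.
      At 4: go left to 25.
        At 25: no left child.
        At 25: go right to 37.
          37 is a leaf — visit 37.
        Visit 25.
      At 4: no right child.
      Visit 4.
    Visit 18.
  At 33: go right to 10.
    At 10: go left to 12.
      12 is a leaf — visit 12.
    At 10: go right to 8.
      8 is a leaf — visit 8.
    Visit 10.
  Visit 33.
Visit 21.
Full post-order sequence: 32, 13, 37, 25, 4, 18, 12, 8, 10, 33, 21.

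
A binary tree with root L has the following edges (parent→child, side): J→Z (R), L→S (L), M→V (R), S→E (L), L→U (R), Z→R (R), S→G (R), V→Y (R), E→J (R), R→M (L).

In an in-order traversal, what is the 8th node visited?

In-order visits the left subtree, then the node, then the right subtree.
At L: go left to S.
  At S: go left to E.
    At E: no left child.
    Visit E.
    At E: go right to J.
      At J: no left child.
      Visit J.
      At J: go right to Z.
        At Z: no left child.
        Visit Z.
        At Z: go right to R.
          At R: go left to M.
            At M: no left child.
            Visit M.
            At M: go right to V.
              At V: no left child.
              Visit V.
              At V: go right to Y.
                Y is a leaf — visit Y.
          Visit R.
          At R: no right child.
  Visit S.
  At S: go right to G.
    G is a leaf — visit G.
Visit L.
At L: go right to U.
  U is a leaf — visit U.
Full in-order sequence: E, J, Z, M, V, Y, R, S, G, L, U.

S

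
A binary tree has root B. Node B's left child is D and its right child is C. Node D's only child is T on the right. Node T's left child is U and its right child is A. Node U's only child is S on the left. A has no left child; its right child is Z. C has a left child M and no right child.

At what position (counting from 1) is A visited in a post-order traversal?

Post-order visits the left subtree, then the right subtree, then the node.
At B: go left to D.
  At D: no left child.
  At D: go right to T.
    At T: go left to U.
      At U: go left to S.
        S is a leaf — visit S.
      At U: no right child.
      Visit U.
    At T: go right to A.
      At A: no left child.
      At A: go right to Z.
        Z is a leaf — visit Z.
      Visit A.
    Visit T.
  Visit D.
At B: go right to C.
  At C: go left to M.
    M is a leaf — visit M.
  At C: no right child.
  Visit C.
Visit B.
Full post-order sequence: S, U, Z, A, T, D, M, C, B.

4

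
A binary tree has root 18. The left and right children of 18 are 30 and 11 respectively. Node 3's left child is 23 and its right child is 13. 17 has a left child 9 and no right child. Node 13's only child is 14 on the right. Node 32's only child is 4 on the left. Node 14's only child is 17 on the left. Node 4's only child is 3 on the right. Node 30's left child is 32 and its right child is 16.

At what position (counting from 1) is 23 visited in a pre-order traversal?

6

Pre-order visits the node, then its left subtree, then its right subtree.
Visit 18.
At 18: go left to 30.
  Visit 30.
  At 30: go left to 32.
    Visit 32.
    At 32: go left to 4.
      Visit 4.
      At 4: no left child.
      At 4: go right to 3.
        Visit 3.
        At 3: go left to 23.
          23 is a leaf — visit 23.
        At 3: go right to 13.
          Visit 13.
          At 13: no left child.
          At 13: go right to 14.
            Visit 14.
            At 14: go left to 17.
              Visit 17.
              At 17: go left to 9.
                9 is a leaf — visit 9.
              At 17: no right child.
            At 14: no right child.
    At 32: no right child.
  At 30: go right to 16.
    16 is a leaf — visit 16.
At 18: go right to 11.
  11 is a leaf — visit 11.
Full pre-order sequence: 18, 30, 32, 4, 3, 23, 13, 14, 17, 9, 16, 11.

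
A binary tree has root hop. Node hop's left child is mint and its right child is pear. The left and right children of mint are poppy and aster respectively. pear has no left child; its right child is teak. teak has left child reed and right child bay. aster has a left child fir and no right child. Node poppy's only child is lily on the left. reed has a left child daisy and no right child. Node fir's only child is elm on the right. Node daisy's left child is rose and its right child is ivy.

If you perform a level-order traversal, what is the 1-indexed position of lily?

7

Level-order visits nodes level by level from the root, left to right within each level.
Level 0: hop
Level 1: mint, pear
Level 2: poppy, aster, teak
Level 3: lily, fir, reed, bay
Level 4: elm, daisy
Level 5: rose, ivy
Full level-order sequence: hop, mint, pear, poppy, aster, teak, lily, fir, reed, bay, elm, daisy, rose, ivy.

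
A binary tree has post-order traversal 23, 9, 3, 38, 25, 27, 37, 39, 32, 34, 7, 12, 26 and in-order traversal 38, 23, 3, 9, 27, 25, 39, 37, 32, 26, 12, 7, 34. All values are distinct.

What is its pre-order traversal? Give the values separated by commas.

26, 32, 39, 27, 38, 3, 23, 9, 25, 37, 12, 7, 34

The last element of post-order is the root; it splits in-order into left and right subtrees.
Root 26: left subtree has 9 nodes {38, 23, 3, 9, 27, 25, 39, 37, 32}, right has 3 {12, 7, 34}.
  Root 32: left subtree has 8 nodes {38, 23, 3, 9, 27, 25, 39, 37}, right has 0 { }.
    Root 39: left subtree has 6 nodes {38, 23, 3, 9, 27, 25}, right has 1 {37}.
      Root 27: left subtree has 4 nodes {38, 23, 3, 9}, right has 1 {25}.
        Root 38: left subtree has 0 nodes { }, right has 3 {23, 3, 9}.
          Root 3: left subtree has 1 node {23}, right has 1 {9}.
  Root 12: left subtree has 0 nodes { }, right has 2 {7, 34}.
    Root 7: left subtree has 0 nodes { }, right has 1 {34}.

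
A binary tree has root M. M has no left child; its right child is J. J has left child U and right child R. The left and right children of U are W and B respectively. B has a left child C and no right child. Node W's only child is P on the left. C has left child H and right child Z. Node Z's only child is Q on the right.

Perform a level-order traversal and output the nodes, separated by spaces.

M J U R W B P C H Z Q

Level-order visits nodes level by level from the root, left to right within each level.
Level 0: M
Level 1: J
Level 2: U, R
Level 3: W, B
Level 4: P, C
Level 5: H, Z
Level 6: Q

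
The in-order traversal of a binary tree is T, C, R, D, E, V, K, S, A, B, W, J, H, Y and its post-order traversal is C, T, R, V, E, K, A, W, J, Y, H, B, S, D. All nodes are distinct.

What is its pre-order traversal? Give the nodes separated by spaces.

The last element of post-order is the root; it splits in-order into left and right subtrees.
Root D: left subtree has 3 nodes {T, C, R}, right has 10 {E, V, K, S, A, B, W, J, H, Y}.
  Root R: left subtree has 2 nodes {T, C}, right has 0 { }.
    Root T: left subtree has 0 nodes { }, right has 1 {C}.
  Root S: left subtree has 3 nodes {E, V, K}, right has 6 {A, B, W, J, H, Y}.
    Root K: left subtree has 2 nodes {E, V}, right has 0 { }.
      Root E: left subtree has 0 nodes { }, right has 1 {V}.
    Root B: left subtree has 1 node {A}, right has 4 {W, J, H, Y}.
      Root H: left subtree has 2 nodes {W, J}, right has 1 {Y}.
        Root J: left subtree has 1 node {W}, right has 0 { }.

D R T C S K E V B A H J W Y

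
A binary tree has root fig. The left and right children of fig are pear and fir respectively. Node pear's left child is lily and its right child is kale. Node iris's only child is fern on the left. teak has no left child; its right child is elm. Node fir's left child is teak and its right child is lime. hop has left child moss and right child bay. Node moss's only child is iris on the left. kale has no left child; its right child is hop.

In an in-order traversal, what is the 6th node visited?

moss

In-order visits the left subtree, then the node, then the right subtree.
At fig: go left to pear.
  At pear: go left to lily.
    lily is a leaf — visit lily.
  Visit pear.
  At pear: go right to kale.
    At kale: no left child.
    Visit kale.
    At kale: go right to hop.
      At hop: go left to moss.
        At moss: go left to iris.
          At iris: go left to fern.
            fern is a leaf — visit fern.
          Visit iris.
          At iris: no right child.
        Visit moss.
        At moss: no right child.
      Visit hop.
      At hop: go right to bay.
        bay is a leaf — visit bay.
Visit fig.
At fig: go right to fir.
  At fir: go left to teak.
    At teak: no left child.
    Visit teak.
    At teak: go right to elm.
      elm is a leaf — visit elm.
  Visit fir.
  At fir: go right to lime.
    lime is a leaf — visit lime.
Full in-order sequence: lily, pear, kale, fern, iris, moss, hop, bay, fig, teak, elm, fir, lime.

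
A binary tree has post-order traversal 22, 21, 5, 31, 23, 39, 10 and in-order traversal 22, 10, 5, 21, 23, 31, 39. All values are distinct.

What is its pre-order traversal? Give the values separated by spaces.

10 22 39 23 5 21 31

The last element of post-order is the root; it splits in-order into left and right subtrees.
Root 10: left subtree has 1 node {22}, right has 5 {5, 21, 23, 31, 39}.
  Root 39: left subtree has 4 nodes {5, 21, 23, 31}, right has 0 { }.
    Root 23: left subtree has 2 nodes {5, 21}, right has 1 {31}.
      Root 5: left subtree has 0 nodes { }, right has 1 {21}.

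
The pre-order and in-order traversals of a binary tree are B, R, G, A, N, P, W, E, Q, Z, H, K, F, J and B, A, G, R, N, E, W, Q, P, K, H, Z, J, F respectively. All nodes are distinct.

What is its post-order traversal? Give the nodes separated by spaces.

The first element of pre-order is the root; it splits in-order into left and right subtrees.
Root B: left subtree has 0 nodes { }, right has 13 {A, G, R, N, E, W, Q, P, K, H, Z, J, F}.
  Root R: left subtree has 2 nodes {A, G}, right has 10 {N, E, W, Q, P, K, H, Z, J, F}.
    Root G: left subtree has 1 node {A}, right has 0 { }.
    Root N: left subtree has 0 nodes { }, right has 9 {E, W, Q, P, K, H, Z, J, F}.
      Root P: left subtree has 3 nodes {E, W, Q}, right has 5 {K, H, Z, J, F}.
        Root W: left subtree has 1 node {E}, right has 1 {Q}.
        Root Z: left subtree has 2 nodes {K, H}, right has 2 {J, F}.
          Root H: left subtree has 1 node {K}, right has 0 { }.
          Root F: left subtree has 1 node {J}, right has 0 { }.

A G E Q W K H J F Z P N R B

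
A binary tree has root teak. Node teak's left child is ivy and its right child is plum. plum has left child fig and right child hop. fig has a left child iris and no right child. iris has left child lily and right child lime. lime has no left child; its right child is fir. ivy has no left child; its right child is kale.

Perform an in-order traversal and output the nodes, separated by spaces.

In-order visits the left subtree, then the node, then the right subtree.
At teak: go left to ivy.
  At ivy: no left child.
  Visit ivy.
  At ivy: go right to kale.
    kale is a leaf — visit kale.
Visit teak.
At teak: go right to plum.
  At plum: go left to fig.
    At fig: go left to iris.
      At iris: go left to lily.
        lily is a leaf — visit lily.
      Visit iris.
      At iris: go right to lime.
        At lime: no left child.
        Visit lime.
        At lime: go right to fir.
          fir is a leaf — visit fir.
    Visit fig.
    At fig: no right child.
  Visit plum.
  At plum: go right to hop.
    hop is a leaf — visit hop.

ivy kale teak lily iris lime fir fig plum hop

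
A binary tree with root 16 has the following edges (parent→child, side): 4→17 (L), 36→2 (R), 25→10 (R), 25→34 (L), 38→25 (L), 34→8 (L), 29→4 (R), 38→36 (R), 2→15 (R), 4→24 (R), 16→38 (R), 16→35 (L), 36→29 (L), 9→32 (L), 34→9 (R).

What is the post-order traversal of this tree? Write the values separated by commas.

Post-order visits the left subtree, then the right subtree, then the node.
At 16: go left to 35.
  35 is a leaf — visit 35.
At 16: go right to 38.
  At 38: go left to 25.
    At 25: go left to 34.
      At 34: go left to 8.
        8 is a leaf — visit 8.
      At 34: go right to 9.
        At 9: go left to 32.
          32 is a leaf — visit 32.
        At 9: no right child.
        Visit 9.
      Visit 34.
    At 25: go right to 10.
      10 is a leaf — visit 10.
    Visit 25.
  At 38: go right to 36.
    At 36: go left to 29.
      At 29: no left child.
      At 29: go right to 4.
        At 4: go left to 17.
          17 is a leaf — visit 17.
        At 4: go right to 24.
          24 is a leaf — visit 24.
        Visit 4.
      Visit 29.
    At 36: go right to 2.
      At 2: no left child.
      At 2: go right to 15.
        15 is a leaf — visit 15.
      Visit 2.
    Visit 36.
  Visit 38.
Visit 16.

35, 8, 32, 9, 34, 10, 25, 17, 24, 4, 29, 15, 2, 36, 38, 16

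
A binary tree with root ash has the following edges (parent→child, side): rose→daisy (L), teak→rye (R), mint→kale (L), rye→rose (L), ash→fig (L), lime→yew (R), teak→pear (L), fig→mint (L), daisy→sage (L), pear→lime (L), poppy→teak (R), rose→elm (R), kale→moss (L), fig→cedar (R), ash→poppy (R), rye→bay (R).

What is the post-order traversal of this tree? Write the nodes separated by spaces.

moss kale mint cedar fig yew lime pear sage daisy elm rose bay rye teak poppy ash

Post-order visits the left subtree, then the right subtree, then the node.
At ash: go left to fig.
  At fig: go left to mint.
    At mint: go left to kale.
      At kale: go left to moss.
        moss is a leaf — visit moss.
      At kale: no right child.
      Visit kale.
    At mint: no right child.
    Visit mint.
  At fig: go right to cedar.
    cedar is a leaf — visit cedar.
  Visit fig.
At ash: go right to poppy.
  At poppy: no left child.
  At poppy: go right to teak.
    At teak: go left to pear.
      At pear: go left to lime.
        At lime: no left child.
        At lime: go right to yew.
          yew is a leaf — visit yew.
        Visit lime.
      At pear: no right child.
      Visit pear.
    At teak: go right to rye.
      At rye: go left to rose.
        At rose: go left to daisy.
          At daisy: go left to sage.
            sage is a leaf — visit sage.
          At daisy: no right child.
          Visit daisy.
        At rose: go right to elm.
          elm is a leaf — visit elm.
        Visit rose.
      At rye: go right to bay.
        bay is a leaf — visit bay.
      Visit rye.
    Visit teak.
  Visit poppy.
Visit ash.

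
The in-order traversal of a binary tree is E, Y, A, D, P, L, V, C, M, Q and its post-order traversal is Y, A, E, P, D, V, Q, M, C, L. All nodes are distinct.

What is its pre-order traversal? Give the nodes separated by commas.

L, D, E, A, Y, P, C, V, M, Q

The last element of post-order is the root; it splits in-order into left and right subtrees.
Root L: left subtree has 5 nodes {E, Y, A, D, P}, right has 4 {V, C, M, Q}.
  Root D: left subtree has 3 nodes {E, Y, A}, right has 1 {P}.
    Root E: left subtree has 0 nodes { }, right has 2 {Y, A}.
      Root A: left subtree has 1 node {Y}, right has 0 { }.
  Root C: left subtree has 1 node {V}, right has 2 {M, Q}.
    Root M: left subtree has 0 nodes { }, right has 1 {Q}.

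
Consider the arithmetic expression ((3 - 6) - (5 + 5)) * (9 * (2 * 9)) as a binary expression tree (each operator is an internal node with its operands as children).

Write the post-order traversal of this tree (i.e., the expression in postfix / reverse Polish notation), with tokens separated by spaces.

Post-order on an expression tree gives postfix notation: for each operator, emit left operand, right operand, then the operator.

3 6 - 5 5 + - 9 2 9 * * *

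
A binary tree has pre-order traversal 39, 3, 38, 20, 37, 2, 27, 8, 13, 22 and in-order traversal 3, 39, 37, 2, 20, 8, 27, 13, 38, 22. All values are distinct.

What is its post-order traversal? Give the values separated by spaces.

The first element of pre-order is the root; it splits in-order into left and right subtrees.
Root 39: left subtree has 1 node {3}, right has 8 {37, 2, 20, 8, 27, 13, 38, 22}.
  Root 38: left subtree has 6 nodes {37, 2, 20, 8, 27, 13}, right has 1 {22}.
    Root 20: left subtree has 2 nodes {37, 2}, right has 3 {8, 27, 13}.
      Root 37: left subtree has 0 nodes { }, right has 1 {2}.
      Root 27: left subtree has 1 node {8}, right has 1 {13}.

3 2 37 8 13 27 20 22 38 39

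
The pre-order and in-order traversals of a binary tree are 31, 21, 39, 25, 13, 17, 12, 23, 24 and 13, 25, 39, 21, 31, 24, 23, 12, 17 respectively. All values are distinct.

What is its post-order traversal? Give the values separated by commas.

13, 25, 39, 21, 24, 23, 12, 17, 31

The first element of pre-order is the root; it splits in-order into left and right subtrees.
Root 31: left subtree has 4 nodes {13, 25, 39, 21}, right has 4 {24, 23, 12, 17}.
  Root 21: left subtree has 3 nodes {13, 25, 39}, right has 0 { }.
    Root 39: left subtree has 2 nodes {13, 25}, right has 0 { }.
      Root 25: left subtree has 1 node {13}, right has 0 { }.
  Root 17: left subtree has 3 nodes {24, 23, 12}, right has 0 { }.
    Root 12: left subtree has 2 nodes {24, 23}, right has 0 { }.
      Root 23: left subtree has 1 node {24}, right has 0 { }.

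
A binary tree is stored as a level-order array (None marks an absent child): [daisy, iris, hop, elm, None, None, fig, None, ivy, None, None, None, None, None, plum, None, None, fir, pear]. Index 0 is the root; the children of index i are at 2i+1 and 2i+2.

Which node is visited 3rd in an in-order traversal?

ivy

In-order visits the left subtree, then the node, then the right subtree.
At daisy: go left to iris.
  At iris: go left to elm.
    At elm: no left child.
    Visit elm.
    At elm: go right to ivy.
      At ivy: go left to fir.
        fir is a leaf — visit fir.
      Visit ivy.
      At ivy: go right to pear.
        pear is a leaf — visit pear.
  Visit iris.
  At iris: no right child.
Visit daisy.
At daisy: go right to hop.
  At hop: no left child.
  Visit hop.
  At hop: go right to fig.
    At fig: no left child.
    Visit fig.
    At fig: go right to plum.
      plum is a leaf — visit plum.
Full in-order sequence: elm, fir, ivy, pear, iris, daisy, hop, fig, plum.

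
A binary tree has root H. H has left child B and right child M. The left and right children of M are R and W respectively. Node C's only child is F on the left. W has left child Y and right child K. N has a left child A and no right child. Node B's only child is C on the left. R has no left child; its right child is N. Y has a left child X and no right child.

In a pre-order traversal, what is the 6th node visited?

Pre-order visits the node, then its left subtree, then its right subtree.
Visit H.
At H: go left to B.
  Visit B.
  At B: go left to C.
    Visit C.
    At C: go left to F.
      F is a leaf — visit F.
    At C: no right child.
  At B: no right child.
At H: go right to M.
  Visit M.
  At M: go left to R.
    Visit R.
    At R: no left child.
    At R: go right to N.
      Visit N.
      At N: go left to A.
        A is a leaf — visit A.
      At N: no right child.
  At M: go right to W.
    Visit W.
    At W: go left to Y.
      Visit Y.
      At Y: go left to X.
        X is a leaf — visit X.
      At Y: no right child.
    At W: go right to K.
      K is a leaf — visit K.
Full pre-order sequence: H, B, C, F, M, R, N, A, W, Y, X, K.

R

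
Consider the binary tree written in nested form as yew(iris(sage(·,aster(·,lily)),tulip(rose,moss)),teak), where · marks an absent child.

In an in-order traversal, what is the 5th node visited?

rose

In-order visits the left subtree, then the node, then the right subtree.
At yew: go left to iris.
  At iris: go left to sage.
    At sage: no left child.
    Visit sage.
    At sage: go right to aster.
      At aster: no left child.
      Visit aster.
      At aster: go right to lily.
        lily is a leaf — visit lily.
  Visit iris.
  At iris: go right to tulip.
    At tulip: go left to rose.
      rose is a leaf — visit rose.
    Visit tulip.
    At tulip: go right to moss.
      moss is a leaf — visit moss.
Visit yew.
At yew: go right to teak.
  teak is a leaf — visit teak.
Full in-order sequence: sage, aster, lily, iris, rose, tulip, moss, yew, teak.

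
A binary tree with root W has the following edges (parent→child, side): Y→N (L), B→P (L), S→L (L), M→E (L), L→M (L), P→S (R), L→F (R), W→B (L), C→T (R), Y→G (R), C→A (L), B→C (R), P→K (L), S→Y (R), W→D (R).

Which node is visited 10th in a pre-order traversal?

Pre-order visits the node, then its left subtree, then its right subtree.
Visit W.
At W: go left to B.
  Visit B.
  At B: go left to P.
    Visit P.
    At P: go left to K.
      K is a leaf — visit K.
    At P: go right to S.
      Visit S.
      At S: go left to L.
        Visit L.
        At L: go left to M.
          Visit M.
          At M: go left to E.
            E is a leaf — visit E.
          At M: no right child.
        At L: go right to F.
          F is a leaf — visit F.
      At S: go right to Y.
        Visit Y.
        At Y: go left to N.
          N is a leaf — visit N.
        At Y: go right to G.
          G is a leaf — visit G.
  At B: go right to C.
    Visit C.
    At C: go left to A.
      A is a leaf — visit A.
    At C: go right to T.
      T is a leaf — visit T.
At W: go right to D.
  D is a leaf — visit D.
Full pre-order sequence: W, B, P, K, S, L, M, E, F, Y, N, G, C, A, T, D.

Y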